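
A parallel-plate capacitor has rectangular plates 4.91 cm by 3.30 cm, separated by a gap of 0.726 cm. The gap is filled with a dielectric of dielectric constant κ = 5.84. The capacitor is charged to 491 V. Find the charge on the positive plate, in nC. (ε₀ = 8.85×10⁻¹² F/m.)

A = 4.91 × 3.30 cm² = 1.62×10⁻³ m².
C = κε₀A/d = 5.84 × 8.85×10⁻¹² × 1.62×10⁻³ / 7.26×10⁻³ = 1.15×10⁻¹¹ F.
Q = CV = 1.15×10⁻¹¹ × 491 = 5.66×10⁻⁹ C.

5.66 nC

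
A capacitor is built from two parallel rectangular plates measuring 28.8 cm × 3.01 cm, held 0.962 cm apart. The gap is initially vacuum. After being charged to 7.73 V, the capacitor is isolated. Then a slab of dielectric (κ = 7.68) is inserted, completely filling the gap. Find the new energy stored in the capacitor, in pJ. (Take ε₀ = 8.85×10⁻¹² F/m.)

U ≈ 31.0 pJ

A = 28.8 × 3.01 cm² = 8.67×10⁻³ m².
Initially C₁ = ε₀A/d = 8.85×10⁻¹² × 8.67×10⁻³ / 9.62×10⁻³ = 7.97×10⁻¹² F.
U₁ = 2.38×10⁻¹⁰ J.
Isolated ⇒ Q is held fixed. C₂ = 7.68 C₁ and U = Q²/(2C), so U₂/U₁ = C₁/C₂ = 0.130.
U₂ = 0.130 × 2.38×10⁻¹⁰ = 3.10×10⁻¹¹ J.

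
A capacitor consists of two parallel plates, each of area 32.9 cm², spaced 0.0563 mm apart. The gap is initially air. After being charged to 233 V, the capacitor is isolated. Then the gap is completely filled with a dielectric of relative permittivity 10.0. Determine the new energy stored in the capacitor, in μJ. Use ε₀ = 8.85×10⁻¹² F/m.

1.40 μJ

A = 32.9 cm² = 3.29×10⁻³ m².
Initially C₁ = ε₀A/d = 8.85×10⁻¹² × 3.29×10⁻³ / 5.63×10⁻⁵ = 5.17×10⁻¹⁰ F.
U₁ = 1.40×10⁻⁵ J.
Isolated ⇒ Q is held fixed. C₂ = 10.0 C₁ and U = Q²/(2C), so U₂/U₁ = C₁/C₂ = 0.100.
U₂ = 0.100 × 1.40×10⁻⁵ = 1.40×10⁻⁶ J.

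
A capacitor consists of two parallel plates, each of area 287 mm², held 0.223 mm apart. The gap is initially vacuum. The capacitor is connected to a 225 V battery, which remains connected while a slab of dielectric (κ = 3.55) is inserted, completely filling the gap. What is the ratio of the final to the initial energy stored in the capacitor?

3.55

Battery connected ⇒ V is held fixed.
C₂ = 3.55 C₁ and U = ½CV², so U₂/U₁ = C₂/C₁ = 3.55.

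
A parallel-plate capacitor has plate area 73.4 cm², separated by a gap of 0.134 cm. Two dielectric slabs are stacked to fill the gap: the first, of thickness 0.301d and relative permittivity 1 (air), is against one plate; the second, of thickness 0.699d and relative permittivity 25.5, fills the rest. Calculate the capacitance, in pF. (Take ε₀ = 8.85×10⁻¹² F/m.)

A = 73.4 cm² = 7.34×10⁻³ m².
Stacked slabs ⇒ two capacitors in series, each with the full plate area.
C₁ = κ₁ε₀A/d₁ = 1.00 × 8.85×10⁻¹² × 7.34×10⁻³ / 4.03×10⁻⁴ = 1.61×10⁻¹⁰ F.
C₂ = κ₂ε₀A/d₂ = 25.5 × 8.85×10⁻¹² × 7.34×10⁻³ / 9.37×10⁻⁴ = 1.77×10⁻⁹ F.
C = (1/C₁ + 1/C₂)⁻¹ = 1.48×10⁻¹⁰ F.

C ≈ 148 pF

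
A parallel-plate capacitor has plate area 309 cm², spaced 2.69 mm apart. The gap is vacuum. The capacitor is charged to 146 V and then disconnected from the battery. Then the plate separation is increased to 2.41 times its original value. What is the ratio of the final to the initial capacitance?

C₂/C₁ ≈ 0.415

C = ε₀A/d scales as 1/d, so C₂/C₁ = d₁/d₂ = 1/2.41 = 0.415.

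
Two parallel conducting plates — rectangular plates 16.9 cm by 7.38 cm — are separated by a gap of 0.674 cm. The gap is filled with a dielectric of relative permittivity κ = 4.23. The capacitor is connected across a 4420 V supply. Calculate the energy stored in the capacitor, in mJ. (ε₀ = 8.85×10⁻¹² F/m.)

A = 16.9 × 7.38 cm² = 1.25×10⁻² m².
C = κε₀A/d = 4.23 × 8.85×10⁻¹² × 1.25×10⁻² / 6.74×10⁻³ = 6.93×10⁻¹¹ F.
U = ½CV² = ½ × 6.93×10⁻¹¹ × (4420)² = 6.77×10⁻⁴ J.

U ≈ 0.677 mJ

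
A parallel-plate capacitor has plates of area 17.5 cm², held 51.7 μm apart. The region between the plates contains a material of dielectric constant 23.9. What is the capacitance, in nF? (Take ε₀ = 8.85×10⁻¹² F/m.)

A = 17.5 cm² = 1.75×10⁻³ m².
C = κε₀A/d = 23.9 × 8.85×10⁻¹² × 1.75×10⁻³ / 5.17×10⁻⁵ = 7.16×10⁻⁹ F.

7.16 nF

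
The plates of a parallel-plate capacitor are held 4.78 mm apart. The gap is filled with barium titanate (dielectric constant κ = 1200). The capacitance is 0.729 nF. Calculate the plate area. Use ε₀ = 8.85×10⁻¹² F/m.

A = Cd/(κε₀) = 7.29×10⁻¹⁰ × 4.78×10⁻³ / (1200 × 8.85×10⁻¹²) = 3.28×10⁻⁴ m².

A ≈ 328 mm²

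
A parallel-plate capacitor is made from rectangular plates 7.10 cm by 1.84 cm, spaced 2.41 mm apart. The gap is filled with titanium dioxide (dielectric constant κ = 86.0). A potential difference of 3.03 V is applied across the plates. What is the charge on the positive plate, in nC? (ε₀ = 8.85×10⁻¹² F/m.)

Q ≈ 1.25 nC

A = 7.10 × 1.84 cm² = 1.31×10⁻³ m².
C = κε₀A/d = 86.0 × 8.85×10⁻¹² × 1.31×10⁻³ / 2.41×10⁻³ = 4.13×10⁻¹⁰ F.
Q = CV = 4.13×10⁻¹⁰ × 3.03 = 1.25×10⁻⁹ C.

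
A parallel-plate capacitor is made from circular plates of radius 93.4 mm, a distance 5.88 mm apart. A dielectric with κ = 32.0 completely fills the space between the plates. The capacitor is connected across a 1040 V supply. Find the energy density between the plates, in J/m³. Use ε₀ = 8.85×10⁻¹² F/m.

4.43 J/m³

E = V/d = 1040 / 5.88×10⁻³ = 1.77×10⁵ V/m.
u = ½κε₀E² = ½ × 32.0 × 8.85×10⁻¹² × (1.77×10⁵)² = 4.43 J/m³.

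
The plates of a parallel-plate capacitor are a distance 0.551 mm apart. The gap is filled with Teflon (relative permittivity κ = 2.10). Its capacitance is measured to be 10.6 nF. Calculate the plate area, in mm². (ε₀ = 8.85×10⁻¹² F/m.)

A = Cd/(κε₀) = 1.06×10⁻⁸ × 5.51×10⁻⁴ / (2.10 × 8.85×10⁻¹²) = 0.314 m².

A ≈ 3.14×10⁵ mm²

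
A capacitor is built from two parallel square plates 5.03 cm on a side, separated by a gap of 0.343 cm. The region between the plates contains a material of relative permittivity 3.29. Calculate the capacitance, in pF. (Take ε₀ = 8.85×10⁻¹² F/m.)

A = (5.03 cm)² = 2.53×10⁻³ m².
C = κε₀A/d = 3.29 × 8.85×10⁻¹² × 2.53×10⁻³ / 3.43×10⁻³ = 2.15×10⁻¹¹ F.

21.5 pF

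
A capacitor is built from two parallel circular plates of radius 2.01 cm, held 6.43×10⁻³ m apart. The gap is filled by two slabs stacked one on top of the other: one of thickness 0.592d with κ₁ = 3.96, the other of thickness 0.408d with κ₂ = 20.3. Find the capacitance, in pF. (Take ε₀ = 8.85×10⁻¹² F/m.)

10.3 pF

A = π(2.01 cm)² = 1.27×10⁻³ m².
Stacked slabs ⇒ two capacitors in series, each with the full plate area.
C₁ = κ₁ε₀A/d₁ = 3.96 × 8.85×10⁻¹² × 1.27×10⁻³ / 3.81×10⁻³ = 1.17×10⁻¹¹ F.
C₂ = κ₂ε₀A/d₂ = 20.3 × 8.85×10⁻¹² × 1.27×10⁻³ / 2.62×10⁻³ = 8.69×10⁻¹¹ F.
C = (1/C₁ + 1/C₂)⁻¹ = 1.03×10⁻¹¹ F.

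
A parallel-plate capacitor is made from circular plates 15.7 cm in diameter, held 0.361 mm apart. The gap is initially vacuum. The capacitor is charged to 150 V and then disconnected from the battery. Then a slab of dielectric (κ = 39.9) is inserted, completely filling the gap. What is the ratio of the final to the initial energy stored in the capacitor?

Isolated ⇒ Q is held fixed.
C₂ = 39.9 C₁ and U = Q²/(2C), so U₂/U₁ = C₁/C₂ = 0.0251.

U₂/U₁ ≈ 0.0251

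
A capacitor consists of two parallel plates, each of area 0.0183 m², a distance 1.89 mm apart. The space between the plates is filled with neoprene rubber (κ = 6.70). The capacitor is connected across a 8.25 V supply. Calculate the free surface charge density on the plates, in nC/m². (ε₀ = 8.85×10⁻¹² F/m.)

C = κε₀A/d = 6.70 × 8.85×10⁻¹² × 1.83×10⁻² / 1.89×10⁻³ = 5.74×10⁻¹⁰ F.
σ = Q/A = CV/A = 5.74×10⁻¹⁰ × 8.25 / 1.83×10⁻² = 2.59×10⁻⁷ C/m².

259 nC/m²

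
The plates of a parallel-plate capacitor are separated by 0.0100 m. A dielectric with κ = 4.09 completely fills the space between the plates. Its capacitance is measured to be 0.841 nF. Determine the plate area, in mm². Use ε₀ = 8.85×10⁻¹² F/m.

A = Cd/(κε₀) = 8.41×10⁻¹⁰ × 1.00×10⁻² / (4.09 × 8.85×10⁻¹²) = 0.232 m².

2.32×10⁵ mm²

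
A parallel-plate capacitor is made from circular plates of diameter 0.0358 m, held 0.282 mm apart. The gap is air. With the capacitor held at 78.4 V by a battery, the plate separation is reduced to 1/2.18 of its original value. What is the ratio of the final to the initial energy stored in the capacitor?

U₂/U₁ ≈ 2.18

Battery connected ⇒ V is held fixed.
C₂ = 2.18 C₁ and U = ½CV², so U₂/U₁ = C₂/C₁ = 2.18.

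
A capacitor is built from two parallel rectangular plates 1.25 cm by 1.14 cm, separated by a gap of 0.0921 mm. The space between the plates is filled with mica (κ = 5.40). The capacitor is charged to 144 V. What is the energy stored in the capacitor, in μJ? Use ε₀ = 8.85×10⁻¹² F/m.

0.767 μJ

A = 1.25 × 1.14 cm² = 1.42×10⁻⁴ m².
C = κε₀A/d = 5.40 × 8.85×10⁻¹² × 1.42×10⁻⁴ / 9.21×10⁻⁵ = 7.39×10⁻¹¹ F.
U = ½CV² = ½ × 7.39×10⁻¹¹ × (144)² = 7.67×10⁻⁷ J.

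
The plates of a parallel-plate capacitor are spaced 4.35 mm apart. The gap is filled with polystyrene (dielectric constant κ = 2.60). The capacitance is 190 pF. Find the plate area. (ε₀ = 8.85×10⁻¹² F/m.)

359 cm²

A = Cd/(κε₀) = 1.90×10⁻¹⁰ × 4.35×10⁻³ / (2.60 × 8.85×10⁻¹²) = 3.59×10⁻² m².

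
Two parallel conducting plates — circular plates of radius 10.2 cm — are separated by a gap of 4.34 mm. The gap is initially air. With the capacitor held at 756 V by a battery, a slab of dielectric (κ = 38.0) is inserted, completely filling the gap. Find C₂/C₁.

C₂/C₁ ≈ 38.0

C = κε₀A/d scales with κ, so C₂/C₁ = κ = 38.0.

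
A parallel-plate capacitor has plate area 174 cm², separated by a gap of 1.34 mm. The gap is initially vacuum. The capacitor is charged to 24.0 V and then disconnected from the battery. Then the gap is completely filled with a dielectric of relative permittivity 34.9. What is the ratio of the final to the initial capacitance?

C₂/C₁ ≈ 34.9

C = κε₀A/d scales with κ, so C₂/C₁ = κ = 34.9.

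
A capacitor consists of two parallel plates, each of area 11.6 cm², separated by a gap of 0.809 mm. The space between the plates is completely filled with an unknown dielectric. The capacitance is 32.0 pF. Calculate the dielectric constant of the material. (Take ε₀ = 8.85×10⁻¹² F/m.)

κ ≈ 2.52

A = 11.6 cm² = 1.16×10⁻³ m².
κ = Cd/(ε₀A) = 3.20×10⁻¹¹ × 8.09×10⁻⁴ / (8.85×10⁻¹² × 1.16×10⁻³) = 2.52.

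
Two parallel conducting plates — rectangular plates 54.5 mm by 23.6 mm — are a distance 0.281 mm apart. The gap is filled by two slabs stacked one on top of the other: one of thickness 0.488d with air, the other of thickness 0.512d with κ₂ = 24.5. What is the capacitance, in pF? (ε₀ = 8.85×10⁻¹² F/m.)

79.6 pF

A = 54.5 × 23.6 mm² = 1.29×10⁻³ m².
Stacked slabs ⇒ two capacitors in series, each with the full plate area.
C₁ = κ₁ε₀A/d₁ = 1.00 × 8.85×10⁻¹² × 1.29×10⁻³ / 1.37×10⁻⁴ = 8.30×10⁻¹¹ F.
C₂ = κ₂ε₀A/d₂ = 24.5 × 8.85×10⁻¹² × 1.29×10⁻³ / 1.44×10⁻⁴ = 1.94×10⁻⁹ F.
C = (1/C₁ + 1/C₂)⁻¹ = 7.96×10⁻¹¹ F.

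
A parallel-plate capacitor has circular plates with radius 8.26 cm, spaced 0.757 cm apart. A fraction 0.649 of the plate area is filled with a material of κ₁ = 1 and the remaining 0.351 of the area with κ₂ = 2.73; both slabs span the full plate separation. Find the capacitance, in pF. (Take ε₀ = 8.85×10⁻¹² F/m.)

A = π(8.26 cm)² = 2.14×10⁻² m².
Side-by-side slabs ⇒ two capacitors in parallel, each spanning the full gap.
C₁ = κ₁ε₀A₁/d = 1.00 × 8.85×10⁻¹² × 1.39×10⁻² / 7.57×10⁻³ = 1.63×10⁻¹¹ F.
C₂ = κ₂ε₀A₂/d = 2.73 × 8.85×10⁻¹² × 7.52×10⁻³ / 7.57×10⁻³ = 2.40×10⁻¹¹ F.
C = C₁ + C₂ = 4.03×10⁻¹¹ F.

C ≈ 40.3 pF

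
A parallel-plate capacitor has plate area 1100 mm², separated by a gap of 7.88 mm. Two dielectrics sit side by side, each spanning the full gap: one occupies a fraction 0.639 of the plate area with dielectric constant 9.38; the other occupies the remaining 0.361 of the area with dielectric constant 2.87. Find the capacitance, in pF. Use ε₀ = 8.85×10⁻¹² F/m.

A = 1100 mm² = 1.10×10⁻³ m².
Side-by-side slabs ⇒ two capacitors in parallel, each spanning the full gap.
C₁ = κ₁ε₀A₁/d = 9.38 × 8.85×10⁻¹² × 7.03×10⁻⁴ / 7.88×10⁻³ = 7.40×10⁻¹² F.
C₂ = κ₂ε₀A₂/d = 2.87 × 8.85×10⁻¹² × 3.97×10⁻⁴ / 7.88×10⁻³ = 1.28×10⁻¹² F.
C = C₁ + C₂ = 8.68×10⁻¹² F.

C ≈ 8.68 pF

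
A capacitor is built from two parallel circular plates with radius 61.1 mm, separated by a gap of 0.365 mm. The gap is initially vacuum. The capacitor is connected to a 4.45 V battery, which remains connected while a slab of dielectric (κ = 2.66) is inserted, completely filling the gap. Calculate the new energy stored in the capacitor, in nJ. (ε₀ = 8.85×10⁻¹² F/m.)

A = π(61.1 mm)² = 1.17×10⁻² m².
Initially C₁ = ε₀A/d = 8.85×10⁻¹² × 1.17×10⁻² / 3.65×10⁻⁴ = 2.84×10⁻¹⁰ F.
U₁ = 2.82×10⁻⁹ J.
Battery connected ⇒ V is held fixed. C₂ = 2.66 C₁ and U = ½CV², so U₂/U₁ = C₂/C₁ = 2.66.
U₂ = 2.66 × 2.82×10⁻⁹ = 7.49×10⁻⁹ J.

7.49 nJ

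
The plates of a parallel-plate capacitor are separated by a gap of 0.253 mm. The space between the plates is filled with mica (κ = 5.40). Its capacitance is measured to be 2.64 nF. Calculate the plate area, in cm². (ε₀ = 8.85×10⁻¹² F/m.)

A ≈ 140 cm²

A = Cd/(κε₀) = 2.64×10⁻⁹ × 2.53×10⁻⁴ / (5.40 × 8.85×10⁻¹²) = 1.40×10⁻² m².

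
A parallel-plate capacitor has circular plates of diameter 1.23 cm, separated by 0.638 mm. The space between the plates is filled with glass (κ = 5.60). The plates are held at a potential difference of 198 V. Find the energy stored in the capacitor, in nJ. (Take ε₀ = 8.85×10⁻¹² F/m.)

A = π(1.23/2 cm)² = 1.19×10⁻⁴ m².
C = κε₀A/d = 5.60 × 8.85×10⁻¹² × 1.19×10⁻⁴ / 6.38×10⁻⁴ = 9.23×10⁻¹² F.
U = ½CV² = ½ × 9.23×10⁻¹² × (198)² = 1.81×10⁻⁷ J.

181 nJ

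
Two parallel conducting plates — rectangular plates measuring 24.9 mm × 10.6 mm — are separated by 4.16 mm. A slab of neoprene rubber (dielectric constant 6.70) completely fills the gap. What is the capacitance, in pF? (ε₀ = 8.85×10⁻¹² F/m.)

A = 24.9 × 10.6 mm² = 2.64×10⁻⁴ m².
C = κε₀A/d = 6.70 × 8.85×10⁻¹² × 2.64×10⁻⁴ / 4.16×10⁻³ = 3.76×10⁻¹² F.

3.76 pF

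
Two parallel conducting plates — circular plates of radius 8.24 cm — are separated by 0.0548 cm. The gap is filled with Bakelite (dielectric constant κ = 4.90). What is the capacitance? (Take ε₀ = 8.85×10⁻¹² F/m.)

C ≈ 1.69 nF

A = π(8.24 cm)² = 2.13×10⁻² m².
C = κε₀A/d = 4.90 × 8.85×10⁻¹² × 2.13×10⁻² / 5.48×10⁻⁴ = 1.69×10⁻⁹ F.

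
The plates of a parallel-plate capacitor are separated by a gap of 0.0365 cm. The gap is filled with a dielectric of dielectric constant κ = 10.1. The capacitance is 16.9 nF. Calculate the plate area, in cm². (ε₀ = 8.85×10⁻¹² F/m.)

A = Cd/(κε₀) = 1.69×10⁻⁸ × 3.65×10⁻⁴ / (10.1 × 8.85×10⁻¹²) = 6.90×10⁻² m².

A ≈ 690 cm²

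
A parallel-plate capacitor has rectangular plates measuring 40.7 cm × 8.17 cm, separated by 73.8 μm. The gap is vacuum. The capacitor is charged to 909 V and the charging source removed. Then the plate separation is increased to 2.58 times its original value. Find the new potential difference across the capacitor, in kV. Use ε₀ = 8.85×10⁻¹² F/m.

A = 40.7 × 8.17 cm² = 3.33×10⁻² m².
Initially C₁ = ε₀A/d = 8.85×10⁻¹² × 3.33×10⁻² / 7.38×10⁻⁵ = 3.99×10⁻⁹ F.
V₁ = 9.09×10² V.
Isolated ⇒ Q is held fixed. C₂ = 0.388 C₁ and V = Q/C, so V₂/V₁ = C₁/C₂ = 2.58.
V₂ = 2.58 × 9.09×10² = 2.35×10³ V.

V ≈ 2.35 kV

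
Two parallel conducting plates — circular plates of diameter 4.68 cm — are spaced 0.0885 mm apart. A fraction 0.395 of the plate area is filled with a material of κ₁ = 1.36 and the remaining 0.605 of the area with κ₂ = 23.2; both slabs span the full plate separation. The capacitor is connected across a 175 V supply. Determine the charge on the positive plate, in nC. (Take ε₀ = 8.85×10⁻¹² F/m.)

A = π(4.68/2 cm)² = 1.72×10⁻³ m².
Side-by-side slabs ⇒ two capacitors in parallel, each spanning the full gap.
C₁ = κ₁ε₀A₁/d = 1.36 × 8.85×10⁻¹² × 6.79×10⁻⁴ / 8.85×10⁻⁵ = 9.24×10⁻¹¹ F.
C₂ = κ₂ε₀A₂/d = 23.2 × 8.85×10⁻¹² × 1.04×10⁻³ / 8.85×10⁻⁵ = 2.41×10⁻⁹ F.
C = C₁ + C₂ = 2.51×10⁻⁹ F.
Q = CV = 2.51×10⁻⁹ × 175 = 4.39×10⁻⁷ C.

Q ≈ 439 nC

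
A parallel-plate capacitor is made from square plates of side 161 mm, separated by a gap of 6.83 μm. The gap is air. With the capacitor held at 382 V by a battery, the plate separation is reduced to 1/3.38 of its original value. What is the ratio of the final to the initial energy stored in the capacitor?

3.38

Battery connected ⇒ V is held fixed.
C₂ = 3.38 C₁ and U = ½CV², so U₂/U₁ = C₂/C₁ = 3.38.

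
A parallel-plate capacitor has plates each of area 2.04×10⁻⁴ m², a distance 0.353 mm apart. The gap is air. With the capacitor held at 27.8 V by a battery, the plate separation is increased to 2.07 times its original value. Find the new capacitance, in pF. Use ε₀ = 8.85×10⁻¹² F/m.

Initially C₁ = ε₀A/d = 8.85×10⁻¹² × 2.04×10⁻⁴ / 3.53×10⁻⁴ = 5.11×10⁻¹² F.
C = ε₀A/d scales as 1/d, so C₂/C₁ = d₁/d₂ = 1/2.07 = 0.483.
C₂ = 0.483 × 5.11×10⁻¹² = 2.47×10⁻¹² F.

C ≈ 2.47 pF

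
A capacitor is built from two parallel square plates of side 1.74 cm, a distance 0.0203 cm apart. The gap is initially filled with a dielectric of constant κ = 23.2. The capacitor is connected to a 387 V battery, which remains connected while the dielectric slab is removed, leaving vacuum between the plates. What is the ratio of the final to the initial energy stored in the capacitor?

Battery connected ⇒ V is held fixed.
C₂ = 0.0431 C₁ and U = ½CV², so U₂/U₁ = C₂/C₁ = 0.0431.

U₂/U₁ ≈ 0.0431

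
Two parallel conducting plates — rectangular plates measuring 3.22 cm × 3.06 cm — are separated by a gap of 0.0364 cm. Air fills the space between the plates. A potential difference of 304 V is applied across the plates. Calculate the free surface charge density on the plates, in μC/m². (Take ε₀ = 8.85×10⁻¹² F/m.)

7.39 μC/m²

A = 3.22 × 3.06 cm² = 9.85×10⁻⁴ m².
C = ε₀A/d = 8.85×10⁻¹² × 9.85×10⁻⁴ / 3.64×10⁻⁴ = 2.40×10⁻¹¹ F.
σ = Q/A = CV/A = 2.40×10⁻¹¹ × 304 / 9.85×10⁻⁴ = 7.39×10⁻⁶ C/m².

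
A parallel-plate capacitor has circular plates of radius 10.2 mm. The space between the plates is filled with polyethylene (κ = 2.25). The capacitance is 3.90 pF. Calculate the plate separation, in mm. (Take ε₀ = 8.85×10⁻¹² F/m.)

d ≈ 1.67 mm

A = π(10.2 mm)² = 3.27×10⁻⁴ m².
d = κε₀A/C = 2.25 × 8.85×10⁻¹² × 3.27×10⁻⁴ / 3.90×10⁻¹² = 1.67×10⁻³ m.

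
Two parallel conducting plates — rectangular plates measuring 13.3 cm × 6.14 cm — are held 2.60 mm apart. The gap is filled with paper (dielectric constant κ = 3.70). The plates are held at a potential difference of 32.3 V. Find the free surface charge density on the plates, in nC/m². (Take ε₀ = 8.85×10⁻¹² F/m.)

A = 13.3 × 6.14 cm² = 8.17×10⁻³ m².
C = κε₀A/d = 3.70 × 8.85×10⁻¹² × 8.17×10⁻³ / 2.60×10⁻³ = 1.03×10⁻¹⁰ F.
σ = Q/A = CV/A = 1.03×10⁻¹⁰ × 32.3 / 8.17×10⁻³ = 4.07×10⁻⁷ C/m².

407 nC/m²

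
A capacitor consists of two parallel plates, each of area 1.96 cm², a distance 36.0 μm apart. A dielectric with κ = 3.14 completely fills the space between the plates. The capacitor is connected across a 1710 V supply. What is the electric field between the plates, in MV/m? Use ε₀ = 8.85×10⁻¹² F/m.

47.5 MV/m

E = V/d = 1710 / 3.60×10⁻⁵ = 4.75×10⁷ V/m.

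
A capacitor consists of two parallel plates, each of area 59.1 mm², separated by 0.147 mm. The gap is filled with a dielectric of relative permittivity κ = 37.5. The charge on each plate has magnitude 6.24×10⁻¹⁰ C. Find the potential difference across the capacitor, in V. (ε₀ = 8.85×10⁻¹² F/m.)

A = 59.1 mm² = 5.91×10⁻⁵ m².
C = κε₀A/d = 37.5 × 8.85×10⁻¹² × 5.91×10⁻⁵ / 1.47×10⁻⁴ = 1.33×10⁻¹⁰ F.
V = Q/C = 6.24×10⁻¹⁰ / 1.33×10⁻¹⁰ = 4.68 V.

4.68 V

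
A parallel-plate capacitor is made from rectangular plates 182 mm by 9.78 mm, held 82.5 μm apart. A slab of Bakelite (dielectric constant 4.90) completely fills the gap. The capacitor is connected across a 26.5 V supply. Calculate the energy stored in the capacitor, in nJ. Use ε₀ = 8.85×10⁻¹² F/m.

A = 182 × 9.78 mm² = 1.78×10⁻³ m².
C = κε₀A/d = 4.90 × 8.85×10⁻¹² × 1.78×10⁻³ / 8.25×10⁻⁵ = 9.36×10⁻¹⁰ F.
U = ½CV² = ½ × 9.36×10⁻¹⁰ × (26.5)² = 3.29×10⁻⁷ J.

329 nJ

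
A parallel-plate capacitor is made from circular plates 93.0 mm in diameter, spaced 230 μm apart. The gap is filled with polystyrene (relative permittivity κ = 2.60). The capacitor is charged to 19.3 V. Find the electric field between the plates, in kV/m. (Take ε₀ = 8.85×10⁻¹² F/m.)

E ≈ 83.9 kV/m

E = V/d = 19.3 / 2.30×10⁻⁴ = 8.39×10⁴ V/m.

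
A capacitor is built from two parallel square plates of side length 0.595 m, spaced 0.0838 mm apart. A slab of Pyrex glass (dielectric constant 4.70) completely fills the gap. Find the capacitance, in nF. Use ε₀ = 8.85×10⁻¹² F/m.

C ≈ 176 nF

A = (0.595 m)² = 0.354 m².
C = κε₀A/d = 4.70 × 8.85×10⁻¹² × 0.354 / 8.38×10⁻⁵ = 1.76×10⁻⁷ F.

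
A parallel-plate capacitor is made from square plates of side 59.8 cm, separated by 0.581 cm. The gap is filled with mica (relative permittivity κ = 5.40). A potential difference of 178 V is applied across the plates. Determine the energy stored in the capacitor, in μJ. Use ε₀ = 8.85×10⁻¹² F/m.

A = (59.8 cm)² = 0.358 m².
C = κε₀A/d = 5.40 × 8.85×10⁻¹² × 0.358 / 5.81×10⁻³ = 2.94×10⁻⁹ F.
U = ½CV² = ½ × 2.94×10⁻⁹ × (178)² = 4.66×10⁻⁵ J.

46.6 μJ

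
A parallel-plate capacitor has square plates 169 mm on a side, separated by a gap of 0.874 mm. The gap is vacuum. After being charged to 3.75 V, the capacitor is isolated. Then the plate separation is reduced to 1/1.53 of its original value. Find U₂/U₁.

0.654

Isolated ⇒ Q is held fixed.
C₂ = 1.53 C₁ and U = Q²/(2C), so U₂/U₁ = C₁/C₂ = 0.654.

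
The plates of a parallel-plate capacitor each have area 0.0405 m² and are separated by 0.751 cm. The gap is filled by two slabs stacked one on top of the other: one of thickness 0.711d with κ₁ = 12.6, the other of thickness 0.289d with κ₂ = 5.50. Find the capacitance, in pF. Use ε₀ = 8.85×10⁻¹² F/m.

Stacked slabs ⇒ two capacitors in series, each with the full plate area.
C₁ = κ₁ε₀A/d₁ = 12.6 × 8.85×10⁻¹² × 4.05×10⁻² / 5.34×10⁻³ = 8.46×10⁻¹⁰ F.
C₂ = κ₂ε₀A/d₂ = 5.50 × 8.85×10⁻¹² × 4.05×10⁻² / 2.17×10⁻³ = 9.08×10⁻¹⁰ F.
C = (1/C₁ + 1/C₂)⁻¹ = 4.38×10⁻¹⁰ F.

438 pF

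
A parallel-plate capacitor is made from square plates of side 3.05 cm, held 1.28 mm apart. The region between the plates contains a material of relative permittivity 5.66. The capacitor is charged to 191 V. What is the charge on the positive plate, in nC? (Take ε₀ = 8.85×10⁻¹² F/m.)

A = (3.05 cm)² = 9.30×10⁻⁴ m².
C = κε₀A/d = 5.66 × 8.85×10⁻¹² × 9.30×10⁻⁴ / 1.28×10⁻³ = 3.64×10⁻¹¹ F.
Q = CV = 3.64×10⁻¹¹ × 191 = 6.95×10⁻⁹ C.

Q ≈ 6.95 nC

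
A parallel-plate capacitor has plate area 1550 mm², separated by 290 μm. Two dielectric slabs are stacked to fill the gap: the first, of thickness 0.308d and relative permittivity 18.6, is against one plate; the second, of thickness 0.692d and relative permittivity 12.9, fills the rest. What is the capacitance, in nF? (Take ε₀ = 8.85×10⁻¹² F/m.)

C ≈ 0.674 nF

A = 1550 mm² = 1.55×10⁻³ m².
Stacked slabs ⇒ two capacitors in series, each with the full plate area.
C₁ = κ₁ε₀A/d₁ = 18.6 × 8.85×10⁻¹² × 1.55×10⁻³ / 8.93×10⁻⁵ = 2.86×10⁻⁹ F.
C₂ = κ₂ε₀A/d₂ = 12.9 × 8.85×10⁻¹² × 1.55×10⁻³ / 2.01×10⁻⁴ = 8.82×10⁻¹⁰ F.
C = (1/C₁ + 1/C₂)⁻¹ = 6.74×10⁻¹⁰ F.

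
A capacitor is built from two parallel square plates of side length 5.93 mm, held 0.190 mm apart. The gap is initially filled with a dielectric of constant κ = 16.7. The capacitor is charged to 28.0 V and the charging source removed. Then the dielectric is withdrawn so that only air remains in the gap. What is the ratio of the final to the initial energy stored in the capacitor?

U₂/U₁ ≈ 16.7

Isolated ⇒ Q is held fixed.
C₂ = 0.0599 C₁ and U = Q²/(2C), so U₂/U₁ = C₁/C₂ = 16.7.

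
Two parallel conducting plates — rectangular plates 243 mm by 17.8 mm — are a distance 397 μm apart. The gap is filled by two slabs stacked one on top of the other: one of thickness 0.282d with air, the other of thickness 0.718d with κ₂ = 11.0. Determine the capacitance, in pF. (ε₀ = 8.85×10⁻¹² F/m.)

A = 243 × 17.8 mm² = 4.33×10⁻³ m².
Stacked slabs ⇒ two capacitors in series, each with the full plate area.
C₁ = κ₁ε₀A/d₁ = 1.00 × 8.85×10⁻¹² × 4.33×10⁻³ / 1.12×10⁻⁴ = 3.42×10⁻¹⁰ F.
C₂ = κ₂ε₀A/d₂ = 11.0 × 8.85×10⁻¹² × 4.33×10⁻³ / 2.85×10⁻⁴ = 1.48×10⁻⁹ F.
C = (1/C₁ + 1/C₂)⁻¹ = 2.78×10⁻¹⁰ F.

C ≈ 278 pF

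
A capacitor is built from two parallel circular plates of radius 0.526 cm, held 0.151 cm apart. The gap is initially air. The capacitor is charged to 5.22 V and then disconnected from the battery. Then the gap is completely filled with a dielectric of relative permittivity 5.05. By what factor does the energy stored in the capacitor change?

Isolated ⇒ Q is held fixed.
C₂ = 5.05 C₁ and U = Q²/(2C), so U₂/U₁ = C₁/C₂ = 0.198.

0.198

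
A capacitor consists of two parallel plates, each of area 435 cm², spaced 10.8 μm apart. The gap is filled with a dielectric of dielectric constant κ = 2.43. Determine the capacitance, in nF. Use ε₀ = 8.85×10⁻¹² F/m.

A = 435 cm² = 4.35×10⁻² m².
C = κε₀A/d = 2.43 × 8.85×10⁻¹² × 4.35×10⁻² / 1.08×10⁻⁵ = 8.66×10⁻⁸ F.

C ≈ 86.6 nF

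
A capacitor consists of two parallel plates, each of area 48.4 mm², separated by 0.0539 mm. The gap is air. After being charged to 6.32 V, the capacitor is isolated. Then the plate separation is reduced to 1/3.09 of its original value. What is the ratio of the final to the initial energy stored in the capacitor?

Isolated ⇒ Q is held fixed.
C₂ = 3.09 C₁ and U = Q²/(2C), so U₂/U₁ = C₁/C₂ = 0.324.

0.324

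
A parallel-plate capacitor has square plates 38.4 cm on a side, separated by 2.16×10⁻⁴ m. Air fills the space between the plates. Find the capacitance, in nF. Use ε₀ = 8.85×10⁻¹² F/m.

6.04 nF

A = (38.4 cm)² = 0.147 m².
C = ε₀A/d = 8.85×10⁻¹² × 0.147 / 2.16×10⁻⁴ = 6.04×10⁻⁹ F.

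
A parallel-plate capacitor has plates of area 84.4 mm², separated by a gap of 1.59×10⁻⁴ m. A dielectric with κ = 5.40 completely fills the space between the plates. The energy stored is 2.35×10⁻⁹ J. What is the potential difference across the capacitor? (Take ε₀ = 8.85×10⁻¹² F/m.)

A = 84.4 mm² = 8.44×10⁻⁵ m².
C = κε₀A/d = 5.40 × 8.85×10⁻¹² × 8.44×10⁻⁵ / 1.59×10⁻⁴ = 2.54×10⁻¹¹ F.
V = √(2U/C) = √(2 × 2.35×10⁻⁹ / 2.54×10⁻¹¹) = 13.6 V.

V ≈ 13.6 V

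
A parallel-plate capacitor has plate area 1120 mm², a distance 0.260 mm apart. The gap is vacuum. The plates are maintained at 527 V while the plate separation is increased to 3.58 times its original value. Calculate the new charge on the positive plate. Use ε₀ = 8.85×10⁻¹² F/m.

Q ≈ 5.61 nC

A = 1120 mm² = 1.12×10⁻³ m².
Initially C₁ = ε₀A/d = 8.85×10⁻¹² × 1.12×10⁻³ / 2.60×10⁻⁴ = 3.81×10⁻¹¹ F.
Q₁ = 2.01×10⁻⁸ C.
Battery connected ⇒ V is held fixed. C₂ = 0.279 C₁ and Q = CV, so Q₂/Q₁ = C₂/C₁ = 0.279.
Q₂ = 0.279 × 2.01×10⁻⁸ = 5.61×10⁻⁹ C.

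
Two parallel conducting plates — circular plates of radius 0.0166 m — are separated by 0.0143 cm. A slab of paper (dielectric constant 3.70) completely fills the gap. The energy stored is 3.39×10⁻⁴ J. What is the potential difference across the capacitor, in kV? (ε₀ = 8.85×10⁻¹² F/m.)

1.85 kV

A = π(0.0166 m)² = 8.66×10⁻⁴ m².
C = κε₀A/d = 3.70 × 8.85×10⁻¹² × 8.66×10⁻⁴ / 1.43×10⁻⁴ = 1.98×10⁻¹⁰ F.
V = √(2U/C) = √(2 × 3.39×10⁻⁴ / 1.98×10⁻¹⁰) = 1.85×10³ V.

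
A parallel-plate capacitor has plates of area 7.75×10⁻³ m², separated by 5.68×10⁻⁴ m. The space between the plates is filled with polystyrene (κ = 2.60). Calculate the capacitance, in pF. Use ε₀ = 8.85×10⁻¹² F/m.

C ≈ 314 pF

C = κε₀A/d = 2.60 × 8.85×10⁻¹² × 7.75×10⁻³ / 5.68×10⁻⁴ = 3.14×10⁻¹⁰ F.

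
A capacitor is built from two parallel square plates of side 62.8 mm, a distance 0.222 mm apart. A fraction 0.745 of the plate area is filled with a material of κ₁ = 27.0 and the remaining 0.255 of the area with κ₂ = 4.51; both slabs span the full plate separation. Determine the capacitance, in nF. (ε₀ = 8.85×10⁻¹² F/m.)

A = (62.8 mm)² = 3.94×10⁻³ m².
Side-by-side slabs ⇒ two capacitors in parallel, each spanning the full gap.
C₁ = κ₁ε₀A₁/d = 27.0 × 8.85×10⁻¹² × 2.94×10⁻³ / 2.22×10⁻⁴ = 3.16×10⁻⁹ F.
C₂ = κ₂ε₀A₂/d = 4.51 × 8.85×10⁻¹² × 1.01×10⁻³ / 2.22×10⁻⁴ = 1.81×10⁻¹⁰ F.
C = C₁ + C₂ = 3.34×10⁻⁹ F.

C ≈ 3.34 nF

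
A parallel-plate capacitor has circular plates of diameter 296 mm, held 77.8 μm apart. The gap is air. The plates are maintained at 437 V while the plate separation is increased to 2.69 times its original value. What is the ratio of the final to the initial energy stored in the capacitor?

Battery connected ⇒ V is held fixed.
C₂ = 0.372 C₁ and U = ½CV², so U₂/U₁ = C₂/C₁ = 0.372.

0.372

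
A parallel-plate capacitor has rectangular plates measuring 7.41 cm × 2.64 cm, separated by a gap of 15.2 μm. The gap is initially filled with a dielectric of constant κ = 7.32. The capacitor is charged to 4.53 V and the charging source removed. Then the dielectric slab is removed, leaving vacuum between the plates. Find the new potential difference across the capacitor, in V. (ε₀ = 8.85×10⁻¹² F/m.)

A = 7.41 × 2.64 cm² = 1.96×10⁻³ m².
Initially C₁ = κε₀A/d = 7.32 × 8.85×10⁻¹² × 1.96×10⁻³ / 1.52×10⁻⁵ = 8.34×10⁻⁹ F.
V₁ = 4.53 V.
Isolated ⇒ Q is held fixed. C₂ = 0.137 C₁ and V = Q/C, so V₂/V₁ = C₁/C₂ = 7.32.
V₂ = 7.32 × 4.53 = 33.2 V.

33.2 V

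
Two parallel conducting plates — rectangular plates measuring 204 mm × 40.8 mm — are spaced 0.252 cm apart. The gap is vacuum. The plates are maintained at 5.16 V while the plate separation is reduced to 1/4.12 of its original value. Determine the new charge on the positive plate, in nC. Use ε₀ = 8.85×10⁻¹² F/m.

Q ≈ 0.621 nC

A = 204 × 40.8 mm² = 8.32×10⁻³ m².
Initially C₁ = ε₀A/d = 8.85×10⁻¹² × 8.32×10⁻³ / 2.52×10⁻³ = 2.92×10⁻¹¹ F.
Q₁ = 1.51×10⁻¹⁰ C.
Battery connected ⇒ V is held fixed. C₂ = 4.12 C₁ and Q = CV, so Q₂/Q₁ = C₂/C₁ = 4.12.
Q₂ = 4.12 × 1.51×10⁻¹⁰ = 6.21×10⁻¹⁰ C.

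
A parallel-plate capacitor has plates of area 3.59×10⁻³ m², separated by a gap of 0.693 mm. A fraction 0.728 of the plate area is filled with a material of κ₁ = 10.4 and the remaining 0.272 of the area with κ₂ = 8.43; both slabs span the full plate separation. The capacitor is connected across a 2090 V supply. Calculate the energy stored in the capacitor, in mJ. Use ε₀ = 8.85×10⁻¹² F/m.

Side-by-side slabs ⇒ two capacitors in parallel, each spanning the full gap.
C₁ = κ₁ε₀A₁/d = 10.4 × 8.85×10⁻¹² × 2.61×10⁻³ / 6.93×10⁻⁴ = 3.47×10⁻¹⁰ F.
C₂ = κ₂ε₀A₂/d = 8.43 × 8.85×10⁻¹² × 9.76×10⁻⁴ / 6.93×10⁻⁴ = 1.05×10⁻¹⁰ F.
C = C₁ + C₂ = 4.52×10⁻¹⁰ F.
U = ½CV² = ½ × 4.52×10⁻¹⁰ × (2090)² = 9.88×10⁻⁴ J.

0.988 mJ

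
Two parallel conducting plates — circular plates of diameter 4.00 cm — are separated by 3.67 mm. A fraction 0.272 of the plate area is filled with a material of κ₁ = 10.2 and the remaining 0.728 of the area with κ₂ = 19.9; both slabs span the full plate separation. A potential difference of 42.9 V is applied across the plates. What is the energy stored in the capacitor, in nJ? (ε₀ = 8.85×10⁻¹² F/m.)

48.1 nJ

A = π(4.00/2 cm)² = 1.26×10⁻³ m².
Side-by-side slabs ⇒ two capacitors in parallel, each spanning the full gap.
C₁ = κ₁ε₀A₁/d = 10.2 × 8.85×10⁻¹² × 3.42×10⁻⁴ / 3.67×10⁻³ = 8.41×10⁻¹² F.
C₂ = κ₂ε₀A₂/d = 19.9 × 8.85×10⁻¹² × 9.15×10⁻⁴ / 3.67×10⁻³ = 4.39×10⁻¹¹ F.
C = C₁ + C₂ = 5.23×10⁻¹¹ F.
U = ½CV² = ½ × 5.23×10⁻¹¹ × (42.9)² = 4.81×10⁻⁸ J.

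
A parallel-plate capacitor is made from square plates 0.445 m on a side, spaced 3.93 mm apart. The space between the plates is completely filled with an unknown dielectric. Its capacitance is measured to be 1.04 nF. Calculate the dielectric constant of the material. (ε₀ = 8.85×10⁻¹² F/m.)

A = (0.445 m)² = 0.198 m².
κ = Cd/(ε₀A) = 1.04×10⁻⁹ × 3.93×10⁻³ / (8.85×10⁻¹² × 0.198) = 2.33.

2.33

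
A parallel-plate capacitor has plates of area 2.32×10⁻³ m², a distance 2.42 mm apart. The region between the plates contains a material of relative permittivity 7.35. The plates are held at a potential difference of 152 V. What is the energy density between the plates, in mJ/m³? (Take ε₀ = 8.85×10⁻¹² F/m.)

128 mJ/m³

E = V/d = 152 / 2.42×10⁻³ = 6.28×10⁴ V/m.
u = ½κε₀E² = ½ × 7.35 × 8.85×10⁻¹² × (6.28×10⁴)² = 0.128 J/m³.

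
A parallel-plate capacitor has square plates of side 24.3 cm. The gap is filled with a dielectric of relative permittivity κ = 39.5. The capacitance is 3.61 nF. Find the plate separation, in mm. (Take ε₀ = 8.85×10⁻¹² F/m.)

A = (24.3 cm)² = 5.90×10⁻² m².
d = κε₀A/C = 39.5 × 8.85×10⁻¹² × 5.90×10⁻² / 3.61×10⁻⁹ = 5.72×10⁻³ m.

d ≈ 5.72 mm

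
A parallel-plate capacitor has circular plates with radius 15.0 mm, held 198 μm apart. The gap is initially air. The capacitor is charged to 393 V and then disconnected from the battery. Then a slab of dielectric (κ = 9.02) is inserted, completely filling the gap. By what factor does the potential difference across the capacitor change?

Isolated ⇒ Q is held fixed.
C₂ = 9.02 C₁ and V = Q/C, so V₂/V₁ = C₁/C₂ = 0.111.

V₂/V₁ ≈ 0.111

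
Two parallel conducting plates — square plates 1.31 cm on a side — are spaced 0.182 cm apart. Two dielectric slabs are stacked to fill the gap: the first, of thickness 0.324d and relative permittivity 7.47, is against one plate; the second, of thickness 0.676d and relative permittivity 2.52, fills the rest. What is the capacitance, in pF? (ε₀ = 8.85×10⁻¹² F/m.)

C ≈ 2.68 pF

A = (1.31 cm)² = 1.72×10⁻⁴ m².
Stacked slabs ⇒ two capacitors in series, each with the full plate area.
C₁ = κ₁ε₀A/d₁ = 7.47 × 8.85×10⁻¹² × 1.72×10⁻⁴ / 5.90×10⁻⁴ = 1.92×10⁻¹¹ F.
C₂ = κ₂ε₀A/d₂ = 2.52 × 8.85×10⁻¹² × 1.72×10⁻⁴ / 1.23×10⁻³ = 3.11×10⁻¹² F.
C = (1/C₁ + 1/C₂)⁻¹ = 2.68×10⁻¹² F.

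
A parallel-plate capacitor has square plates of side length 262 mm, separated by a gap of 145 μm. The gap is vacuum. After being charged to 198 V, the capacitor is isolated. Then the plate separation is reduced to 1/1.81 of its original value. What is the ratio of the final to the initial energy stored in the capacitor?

Isolated ⇒ Q is held fixed.
C₂ = 1.81 C₁ and U = Q²/(2C), so U₂/U₁ = C₁/C₂ = 0.552.

U₂/U₁ ≈ 0.552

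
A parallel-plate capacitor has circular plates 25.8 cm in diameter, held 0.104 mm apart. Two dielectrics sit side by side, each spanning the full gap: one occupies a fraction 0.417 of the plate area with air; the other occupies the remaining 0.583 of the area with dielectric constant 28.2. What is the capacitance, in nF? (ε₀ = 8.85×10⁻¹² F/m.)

75.0 nF

A = π(25.8/2 cm)² = 5.23×10⁻² m².
Side-by-side slabs ⇒ two capacitors in parallel, each spanning the full gap.
C₁ = κ₁ε₀A₁/d = 1.00 × 8.85×10⁻¹² × 2.18×10⁻² / 1.04×10⁻⁴ = 1.86×10⁻⁹ F.
C₂ = κ₂ε₀A₂/d = 28.2 × 8.85×10⁻¹² × 3.05×10⁻² / 1.04×10⁻⁴ = 7.31×10⁻⁸ F.
C = C₁ + C₂ = 7.50×10⁻⁸ F.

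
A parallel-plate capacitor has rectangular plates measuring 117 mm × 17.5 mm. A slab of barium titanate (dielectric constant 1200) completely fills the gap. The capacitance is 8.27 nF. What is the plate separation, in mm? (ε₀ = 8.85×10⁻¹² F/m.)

A = 117 × 17.5 mm² = 2.05×10⁻³ m².
d = κε₀A/C = 1200 × 8.85×10⁻¹² × 2.05×10⁻³ / 8.27×10⁻⁹ = 2.63×10⁻³ m.

d ≈ 2.63 mm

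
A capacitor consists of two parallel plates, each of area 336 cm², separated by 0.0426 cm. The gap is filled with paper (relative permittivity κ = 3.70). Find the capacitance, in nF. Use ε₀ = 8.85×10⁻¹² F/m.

A = 336 cm² = 3.36×10⁻² m².
C = κε₀A/d = 3.70 × 8.85×10⁻¹² × 3.36×10⁻² / 4.26×10⁻⁴ = 2.58×10⁻⁹ F.

C ≈ 2.58 nF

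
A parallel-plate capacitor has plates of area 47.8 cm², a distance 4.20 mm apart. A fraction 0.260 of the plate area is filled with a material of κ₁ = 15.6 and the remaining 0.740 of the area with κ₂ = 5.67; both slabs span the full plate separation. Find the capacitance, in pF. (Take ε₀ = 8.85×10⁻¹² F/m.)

C ≈ 83.1 pF

A = 47.8 cm² = 4.78×10⁻³ m².
Side-by-side slabs ⇒ two capacitors in parallel, each spanning the full gap.
C₁ = κ₁ε₀A₁/d = 15.6 × 8.85×10⁻¹² × 1.24×10⁻³ / 4.20×10⁻³ = 4.09×10⁻¹¹ F.
C₂ = κ₂ε₀A₂/d = 5.67 × 8.85×10⁻¹² × 3.54×10⁻³ / 4.20×10⁻³ = 4.23×10⁻¹¹ F.
C = C₁ + C₂ = 8.31×10⁻¹¹ F.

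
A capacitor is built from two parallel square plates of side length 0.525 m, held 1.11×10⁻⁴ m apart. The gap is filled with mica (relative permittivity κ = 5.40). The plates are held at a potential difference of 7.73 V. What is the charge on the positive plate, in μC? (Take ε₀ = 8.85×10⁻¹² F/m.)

Q ≈ 0.917 μC

A = (0.525 m)² = 0.276 m².
C = κε₀A/d = 5.40 × 8.85×10⁻¹² × 0.276 / 1.11×10⁻⁴ = 1.19×10⁻⁷ F.
Q = CV = 1.19×10⁻⁷ × 7.73 = 9.17×10⁻⁷ C.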